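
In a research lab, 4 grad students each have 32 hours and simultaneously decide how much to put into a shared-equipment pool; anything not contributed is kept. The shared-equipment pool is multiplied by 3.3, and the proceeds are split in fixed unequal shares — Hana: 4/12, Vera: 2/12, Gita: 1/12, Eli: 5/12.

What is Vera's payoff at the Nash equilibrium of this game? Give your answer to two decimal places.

67.20 hours

Each unit j contributes comes back to j as 3.3 × (j's share), so j prefers to contribute only if that share exceeds 1/3.3 = 0.3030; otherwise keeping the unit dominates.
Hana and Eli clear that bar, contributing 32 each; the remaining 2 contribute 0. Total contributed: 64.
Vera keeps 32 and receives 3.3 × 64 × 2/12 = 35.20 from the shared-equipment pool, for a payoff of 67.20.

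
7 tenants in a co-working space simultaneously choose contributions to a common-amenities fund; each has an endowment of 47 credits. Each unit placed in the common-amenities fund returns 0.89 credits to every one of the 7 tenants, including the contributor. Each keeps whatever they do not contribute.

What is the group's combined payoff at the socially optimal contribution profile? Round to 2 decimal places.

Each contributed unit returns 6.230 to the group as a whole (0.89 to each of 7 players), which exceeds 1, so the social optimum is full contribution: group total = 6.230 × 329 = 2049.67.

2049.67 credits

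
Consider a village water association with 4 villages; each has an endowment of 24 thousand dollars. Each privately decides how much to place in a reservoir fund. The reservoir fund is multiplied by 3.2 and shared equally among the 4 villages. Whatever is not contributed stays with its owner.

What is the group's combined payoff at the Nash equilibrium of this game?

96.00 thousand dollars

Each contributed unit returns 3.2/4 = 0.8000 to its contributor — below 1 — so contributing 0 is dominant for every player. At the Nash equilibrium everyone keeps their 24, and the group total is 4 × 24 = 96.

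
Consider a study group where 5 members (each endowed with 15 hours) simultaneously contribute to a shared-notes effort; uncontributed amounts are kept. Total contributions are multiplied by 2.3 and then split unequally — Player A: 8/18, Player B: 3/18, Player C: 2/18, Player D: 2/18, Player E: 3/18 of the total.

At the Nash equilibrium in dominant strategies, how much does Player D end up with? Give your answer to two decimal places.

Player j's private return per contributed unit is 2.3 × (j's share). Contributing is weakly dominant for j when that share is at least 1/2.3 = 0.4348, and contributing 0 is dominant otherwise.
Only Player A (8/18) clears that bar, contributing 15; the remaining 4 contribute 0. Total contributed: 15.
Player D keeps 15 and receives 2.3 × 15 × 2/18 = 3.83 from the shared-notes effort, for a payoff of 18.83.

18.83 hours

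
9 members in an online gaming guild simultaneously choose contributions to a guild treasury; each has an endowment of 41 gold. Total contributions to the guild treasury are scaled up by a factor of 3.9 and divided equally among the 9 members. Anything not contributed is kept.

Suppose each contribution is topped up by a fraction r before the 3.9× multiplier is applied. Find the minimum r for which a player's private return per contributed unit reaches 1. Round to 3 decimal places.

1.308

With matching at rate r, one contributed unit becomes (1 + r) in the guild treasury and returns 3.9 × (1 + r) / 9 to the contributor.
Setting this equal to 1: 1 + r = 9/3.9 = 2.3077.
So the minimum matching rate is r = 2.3077 − 1 = 1.308.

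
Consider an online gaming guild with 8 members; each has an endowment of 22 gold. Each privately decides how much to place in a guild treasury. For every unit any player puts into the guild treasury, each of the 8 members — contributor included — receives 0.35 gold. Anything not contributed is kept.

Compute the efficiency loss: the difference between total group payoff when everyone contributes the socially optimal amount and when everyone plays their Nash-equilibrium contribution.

The private return per contributed unit is 0.35 < 1, so contributing 0 is dominant for every player. At the Nash equilibrium everyone keeps their 22, and the group total is 8 × 22 = 176.
Each contributed unit returns 2.800 to the group as a whole (0.35 to each of 8 players), which exceeds 1, so the social optimum is full contribution: group total = 2.800 × 176 = 492.80.
Efficiency loss = 492.80 − 176 = 316.80.

316.80 gold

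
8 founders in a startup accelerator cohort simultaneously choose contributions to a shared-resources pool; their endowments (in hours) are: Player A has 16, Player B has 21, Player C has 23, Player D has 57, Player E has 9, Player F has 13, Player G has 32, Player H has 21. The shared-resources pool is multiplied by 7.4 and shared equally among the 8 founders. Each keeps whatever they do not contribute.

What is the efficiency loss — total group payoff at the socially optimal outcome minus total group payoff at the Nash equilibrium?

1228.80 hours

The private return per contributed unit is 7.4/8 = 0.9250 < 1 for every player regardless of endowment, so the Nash equilibrium is zero contribution and the group total is Σ E_j = 16 + 21 + 23 + 57 + 9 + 13 + 32 + 21 = 192.
Each contributed unit returns 7.400 to the group, so the social optimum is full contribution by everyone: group total = 7.400 × 192 = 1420.80.
Efficiency loss = (7.400 − 1) × 192 = 1228.80.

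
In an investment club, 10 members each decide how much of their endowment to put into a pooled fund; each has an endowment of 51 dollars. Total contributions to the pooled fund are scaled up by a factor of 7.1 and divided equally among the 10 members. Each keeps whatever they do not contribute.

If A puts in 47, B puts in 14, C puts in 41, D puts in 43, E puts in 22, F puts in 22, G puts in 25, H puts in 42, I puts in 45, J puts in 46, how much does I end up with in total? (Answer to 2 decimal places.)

252.37 dollars

Total contributed: 47 + 14 + 41 + 43 + 22 + 22 + 25 + 42 + 45 + 46 = 347.
Each receives 7.1 × 347 / 10 = 246.37 from the pooled fund.
I keeps 51 − 45 = 6, so I's payoff is 6 + 246.37 = 252.37.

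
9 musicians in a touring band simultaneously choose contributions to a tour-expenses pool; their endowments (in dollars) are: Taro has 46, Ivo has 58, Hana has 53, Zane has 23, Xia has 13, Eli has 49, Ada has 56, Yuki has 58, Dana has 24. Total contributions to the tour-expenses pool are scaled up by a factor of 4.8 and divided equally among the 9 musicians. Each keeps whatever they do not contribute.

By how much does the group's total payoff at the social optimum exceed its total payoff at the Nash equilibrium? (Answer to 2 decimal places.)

The private return per contributed unit is 4.8/9 = 0.5333 < 1 for every player regardless of endowment, so the Nash equilibrium is zero contribution and the group total is Σ E_j = 46 + 58 + 53 + 23 + 13 + 49 + 56 + 58 + 24 = 380.
Each contributed unit returns 4.800 to the group, so the social optimum is full contribution by everyone: group total = 4.800 × 380 = 1824.00.
Efficiency loss = (4.800 − 1) × 380 = 1444.00.

1444.00 dollars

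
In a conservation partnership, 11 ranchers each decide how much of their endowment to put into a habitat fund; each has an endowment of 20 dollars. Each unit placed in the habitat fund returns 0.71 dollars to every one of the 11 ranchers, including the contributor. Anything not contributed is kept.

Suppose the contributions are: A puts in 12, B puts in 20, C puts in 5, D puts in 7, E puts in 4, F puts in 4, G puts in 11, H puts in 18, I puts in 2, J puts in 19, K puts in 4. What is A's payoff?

83.26 dollars

Total contributed: 12 + 20 + 5 + 7 + 4 + 4 + 11 + 18 + 2 + 19 + 4 = 106.
Each receives 0.71 × 106 = 75.26 from the habitat fund.
A keeps 20 − 12 = 8, so A's payoff is 8 + 75.26 = 83.26.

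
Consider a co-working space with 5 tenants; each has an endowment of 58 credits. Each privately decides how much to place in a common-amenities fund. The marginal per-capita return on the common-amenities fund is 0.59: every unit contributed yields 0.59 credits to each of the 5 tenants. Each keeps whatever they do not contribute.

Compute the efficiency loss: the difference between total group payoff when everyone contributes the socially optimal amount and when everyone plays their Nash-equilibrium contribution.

565.50 credits

The private return per contributed unit is 0.59 < 1, so contributing 0 is dominant for every player. At the Nash equilibrium everyone keeps their 58, and the group total is 5 × 58 = 290.
Each contributed unit returns 2.950 to the group as a whole (0.59 to each of 5 players), which exceeds 1, so the social optimum is full contribution: group total = 2.950 × 290 = 855.50.
Efficiency loss = 855.50 − 290 = 565.50.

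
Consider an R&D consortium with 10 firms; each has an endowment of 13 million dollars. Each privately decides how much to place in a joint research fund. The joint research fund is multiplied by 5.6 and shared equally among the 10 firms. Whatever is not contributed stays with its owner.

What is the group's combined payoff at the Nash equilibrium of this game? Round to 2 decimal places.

130.00 million dollars

Each contributed unit returns 5.6/10 = 0.5600 to its contributor — below 1 — so contributing 0 is dominant for every player. At the Nash equilibrium everyone keeps their 13, and the group total is 10 × 13 = 130.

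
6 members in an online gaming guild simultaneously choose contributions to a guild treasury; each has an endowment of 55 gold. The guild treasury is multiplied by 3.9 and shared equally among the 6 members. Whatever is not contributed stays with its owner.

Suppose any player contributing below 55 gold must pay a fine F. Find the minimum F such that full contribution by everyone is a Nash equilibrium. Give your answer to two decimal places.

Given the others contribute fully, the best deviation is to contribute 0 (any partial contribution still incurs the fine and gives up units whose private return 0.6500 is below 1).
Deviating from 55 to 0 saves 55 gold but forfeits the deviator's share of the drop in the guild treasury: 3.9/6 × 55 = 35.75.
So the deviation gain is 55 − 35.75 = 19.25, and the fine must be at least 19.25 gold to wipe it out.

19.25 gold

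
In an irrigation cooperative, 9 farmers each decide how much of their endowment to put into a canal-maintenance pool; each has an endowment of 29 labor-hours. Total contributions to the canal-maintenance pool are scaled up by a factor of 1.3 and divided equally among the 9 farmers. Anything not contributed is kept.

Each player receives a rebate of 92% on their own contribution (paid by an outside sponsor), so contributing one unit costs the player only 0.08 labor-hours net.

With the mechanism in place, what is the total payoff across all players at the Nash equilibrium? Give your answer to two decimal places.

579.42 labor-hours

With the mechanism, a contributed unit returns (1.3/9) / 0.08 = 1.8056 per unit of net cost to the contributor — now above 1 — so contributing fully is weakly dominant for every player.
So the Nash equilibrium is full contribution by all 9; the group earns 9 × (29 × 0.92 + 1.3 × 29) = 579.42.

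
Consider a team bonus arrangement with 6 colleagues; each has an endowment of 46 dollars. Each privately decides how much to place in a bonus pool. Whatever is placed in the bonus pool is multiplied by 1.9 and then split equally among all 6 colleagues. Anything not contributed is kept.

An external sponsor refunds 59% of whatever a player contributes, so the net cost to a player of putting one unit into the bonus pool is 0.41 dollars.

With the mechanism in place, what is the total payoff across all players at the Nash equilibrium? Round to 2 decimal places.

276.00 dollars

Even with the mechanism, each unit contributed returns only (1.9/6) / 0.41 = 0.7724 per unit of net cost, so contributing nothing is still dominant.
Everyone keeps their endowment and the group total is 6 × 46 = 276.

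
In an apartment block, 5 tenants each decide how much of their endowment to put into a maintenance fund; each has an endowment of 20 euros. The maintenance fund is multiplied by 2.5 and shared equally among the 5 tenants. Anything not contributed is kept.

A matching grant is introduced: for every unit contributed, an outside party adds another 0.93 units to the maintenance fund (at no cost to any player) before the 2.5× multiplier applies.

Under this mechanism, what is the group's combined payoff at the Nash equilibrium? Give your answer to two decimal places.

100.00 euros

With the mechanism, a contributed unit returns 2.5 × 1.93 / 5 = 0.9650 per unit of net cost — still below 1 — so contributing 0 remains dominant for every player.
Everyone keeps their endowment and the group total is 5 × 20 = 100.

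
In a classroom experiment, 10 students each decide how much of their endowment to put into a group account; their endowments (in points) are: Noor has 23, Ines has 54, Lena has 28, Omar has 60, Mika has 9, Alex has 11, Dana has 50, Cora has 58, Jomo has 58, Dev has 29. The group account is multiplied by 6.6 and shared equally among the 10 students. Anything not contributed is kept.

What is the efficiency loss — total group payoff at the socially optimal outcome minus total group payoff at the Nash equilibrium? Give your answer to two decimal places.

2128.00 points

The private return per contributed unit is 6.6/10 = 0.6600 < 1 for every player regardless of endowment, so the Nash equilibrium is zero contribution and the group total is Σ E_j = 23 + 54 + 28 + 60 + 9 + 11 + 50 + 58 + 58 + 29 = 380.
Each contributed unit returns 6.600 to the group, so the social optimum is full contribution by everyone: group total = 6.600 × 380 = 2508.00.
Efficiency loss = (6.600 − 1) × 380 = 2128.00.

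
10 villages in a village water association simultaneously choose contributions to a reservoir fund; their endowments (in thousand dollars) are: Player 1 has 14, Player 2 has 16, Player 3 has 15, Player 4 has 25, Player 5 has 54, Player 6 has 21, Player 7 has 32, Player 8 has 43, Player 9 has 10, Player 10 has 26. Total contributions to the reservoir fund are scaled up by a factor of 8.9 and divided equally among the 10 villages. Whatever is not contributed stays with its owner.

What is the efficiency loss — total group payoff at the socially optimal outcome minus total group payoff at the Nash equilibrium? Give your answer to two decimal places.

The private return per contributed unit is 8.9/10 = 0.8900 < 1 for every player regardless of endowment, so the Nash equilibrium is zero contribution and the group total is Σ E_j = 14 + 16 + 15 + 25 + 54 + 21 + 32 + 43 + 10 + 26 = 256.
Each contributed unit returns 8.900 to the group, so the social optimum is full contribution by everyone: group total = 8.900 × 256 = 2278.40.
Efficiency loss = (8.900 − 1) × 256 = 2022.40.

2022.40 thousand dollars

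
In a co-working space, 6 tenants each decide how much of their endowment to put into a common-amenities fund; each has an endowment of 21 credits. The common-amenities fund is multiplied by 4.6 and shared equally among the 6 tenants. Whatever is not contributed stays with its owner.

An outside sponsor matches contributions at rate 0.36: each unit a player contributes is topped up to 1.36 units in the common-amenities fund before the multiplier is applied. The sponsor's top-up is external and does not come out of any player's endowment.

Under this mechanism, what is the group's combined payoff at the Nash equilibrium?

The effective private return per unit is now 4.6 × 1.36 / 6 = 1.0427 > 1, so every player's dominant strategy flips to full contribution.
At the Nash equilibrium everyone contributes 21. Group total payoff = 4.6 × 1.36 × 126 = 788.26.

788.26 credits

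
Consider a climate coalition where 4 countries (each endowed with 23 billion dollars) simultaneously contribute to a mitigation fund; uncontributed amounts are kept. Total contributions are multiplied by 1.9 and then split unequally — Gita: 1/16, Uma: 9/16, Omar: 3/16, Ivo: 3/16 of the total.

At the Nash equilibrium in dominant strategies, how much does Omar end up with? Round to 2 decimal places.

31.19 billion dollars

A player with share s gets back 1.9·s per unit contributed, so full contribution is dominant for anyone with s > 1/1.9 = 0.5263 and zero contribution is dominant for anyone below.
Uma alone (share 9/16) is above the threshold, contributing 23; the remaining 3 contribute 0. Total contributed: 23.
Omar keeps 23 and receives 1.9 × 23 × 3/16 = 8.19 from the mitigation fund, for a payoff of 31.19.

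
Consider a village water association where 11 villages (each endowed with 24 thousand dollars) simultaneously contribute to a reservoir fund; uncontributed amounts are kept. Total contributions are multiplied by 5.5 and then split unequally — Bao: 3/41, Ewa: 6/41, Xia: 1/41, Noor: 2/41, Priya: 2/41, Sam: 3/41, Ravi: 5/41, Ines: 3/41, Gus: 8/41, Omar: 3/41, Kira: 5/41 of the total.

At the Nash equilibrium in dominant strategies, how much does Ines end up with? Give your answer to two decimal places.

For player j, contributing a unit is worthwhile iff 5.5 × (j's share) ≥ 1, i.e. iff j's share is at least 0.1818.
Only Gus (8/41) clears that bar, contributing 24; the remaining 10 contribute 0. Total contributed: 24.
Ines keeps 24 and receives 5.5 × 24 × 3/41 = 9.66 from the reservoir fund, for a payoff of 33.66.

33.66 thousand dollars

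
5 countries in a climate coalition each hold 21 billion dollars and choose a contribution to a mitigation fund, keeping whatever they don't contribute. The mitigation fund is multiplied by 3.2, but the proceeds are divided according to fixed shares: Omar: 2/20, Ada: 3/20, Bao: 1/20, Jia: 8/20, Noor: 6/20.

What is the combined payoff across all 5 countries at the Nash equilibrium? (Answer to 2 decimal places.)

Each unit j contributes comes back to j as 3.2 × (j's share), so j prefers to contribute only if that share exceeds 1/3.2 = 0.3125; otherwise keeping the unit dominates.
Only Jia (8/20) clears that bar, contributing 21; the remaining 4 contribute 0. Total contributed: 21.
The mitigation fund pays out 3.2 × 21 = 67.20 in total (split across the unequal shares, but the aggregate is all that matters for the group sum).
The 4 free-riders keep 21 each, adding 84. Group total = 84 + 67.20 = 151.20.

151.20 billion dollars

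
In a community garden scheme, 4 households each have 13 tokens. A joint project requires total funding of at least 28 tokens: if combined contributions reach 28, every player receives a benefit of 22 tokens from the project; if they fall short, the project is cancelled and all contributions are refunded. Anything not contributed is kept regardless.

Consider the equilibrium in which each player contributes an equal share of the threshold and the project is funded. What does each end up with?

Equal share of the threshold: 28/4 = 7.
At this profile no one gains by cutting their contribution: any cut drops the total below 28, the project is cancelled, contributions are refunded, and the deviator ends with 13, which is less than 13 − 7 + 22 = 28. Contributing more than 7 just wastes the excess. So contributing exactly 7 is a best response.
Each player's payoff: 13 − 7 + 22 = 28.

28 tokens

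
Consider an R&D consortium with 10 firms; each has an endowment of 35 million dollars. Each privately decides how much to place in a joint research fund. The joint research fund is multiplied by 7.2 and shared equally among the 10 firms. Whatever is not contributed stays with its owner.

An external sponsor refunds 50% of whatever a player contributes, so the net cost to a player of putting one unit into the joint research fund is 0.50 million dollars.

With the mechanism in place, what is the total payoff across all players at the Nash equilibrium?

With the mechanism, a contributed unit returns (7.2/10) / 0.50 = 1.4400 per unit of net cost to the contributor — now above 1 — so contributing fully is weakly dominant for every player.
So the Nash equilibrium is full contribution by all 10; the group earns 10 × (35 × 0.50 + 7.2 × 35) = 2695.00.

2695.00 million dollars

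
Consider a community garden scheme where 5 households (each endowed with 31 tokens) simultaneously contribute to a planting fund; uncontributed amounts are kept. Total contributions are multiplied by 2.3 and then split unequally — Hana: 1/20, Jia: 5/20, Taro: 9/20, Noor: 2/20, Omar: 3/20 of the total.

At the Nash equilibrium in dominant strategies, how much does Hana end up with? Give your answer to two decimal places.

34.57 tokens

For player j, contributing a unit is worthwhile iff 2.3 × (j's share) ≥ 1, i.e. iff j's share is at least 0.4348.
Only Taro (9/20) clears that bar, contributing 31; the remaining 4 contribute 0. Total contributed: 31.
Hana keeps 31 and receives 2.3 × 31 × 1/20 = 3.57 from the planting fund, for a payoff of 34.57.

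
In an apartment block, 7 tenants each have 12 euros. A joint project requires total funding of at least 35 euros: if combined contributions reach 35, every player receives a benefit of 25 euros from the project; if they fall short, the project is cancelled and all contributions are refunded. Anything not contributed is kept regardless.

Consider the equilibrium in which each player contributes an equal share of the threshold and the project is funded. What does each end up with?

32 euros

Equal share of the threshold: 35/7 = 5.
At this profile no one gains by cutting their contribution: any cut drops the total below 35, the project is cancelled, contributions are refunded, and the deviator ends with 12, which is less than 12 − 5 + 25 = 32. Contributing more than 5 just wastes the excess. So contributing exactly 5 is a best response.
Each player's payoff: 12 − 5 + 25 = 32.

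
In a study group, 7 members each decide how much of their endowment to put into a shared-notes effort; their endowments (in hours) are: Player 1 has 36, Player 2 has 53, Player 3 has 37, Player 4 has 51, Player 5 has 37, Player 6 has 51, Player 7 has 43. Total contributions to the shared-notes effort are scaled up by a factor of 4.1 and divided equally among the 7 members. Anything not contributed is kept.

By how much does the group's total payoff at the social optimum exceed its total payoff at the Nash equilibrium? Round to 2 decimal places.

The private return per contributed unit is 4.1/7 = 0.5857 < 1 for every player regardless of endowment, so the Nash equilibrium is zero contribution and the group total is Σ E_j = 36 + 53 + 37 + 51 + 37 + 51 + 43 = 308.
Each contributed unit returns 4.100 to the group, so the social optimum is full contribution by everyone: group total = 4.100 × 308 = 1262.80.
Efficiency loss = (4.100 − 1) × 308 = 954.80.

954.80 hours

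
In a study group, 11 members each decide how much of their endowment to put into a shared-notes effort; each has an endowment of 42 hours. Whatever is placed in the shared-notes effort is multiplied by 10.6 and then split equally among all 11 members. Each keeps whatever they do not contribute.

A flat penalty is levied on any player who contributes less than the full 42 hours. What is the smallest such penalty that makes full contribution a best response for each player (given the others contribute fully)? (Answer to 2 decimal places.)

1.53 hours

Given the others contribute fully, the best deviation is to contribute 0 (any partial contribution still incurs the fine and gives up units whose private return 0.9636 is below 1).
Deviating from 42 to 0 saves 42 hours but forfeits the deviator's share of the drop in the shared-notes effort: 10.6/11 × 42 = 40.47.
So the deviation gain is 42 − 40.47 = 1.53, and the fine must be at least 1.53 hours to wipe it out.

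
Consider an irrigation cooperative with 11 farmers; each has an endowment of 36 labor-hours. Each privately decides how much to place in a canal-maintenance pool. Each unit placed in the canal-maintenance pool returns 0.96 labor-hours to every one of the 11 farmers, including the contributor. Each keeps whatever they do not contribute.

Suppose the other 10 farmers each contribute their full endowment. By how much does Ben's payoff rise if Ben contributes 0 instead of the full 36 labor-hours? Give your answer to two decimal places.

Switching from a contribution of 36 to 0 lets Ben keep an extra 36 labor-hours, but lowers the canal-maintenance pool by 36, which costs Ben their own share of that drop: 0.96 × 36 = 34.56.
Net gain = 36 − 34.56 = 1.44. The private return per contributed unit (0.96) is below 1, so free-riding is indeed the best response regardless of what the others do.

1.44 labor-hours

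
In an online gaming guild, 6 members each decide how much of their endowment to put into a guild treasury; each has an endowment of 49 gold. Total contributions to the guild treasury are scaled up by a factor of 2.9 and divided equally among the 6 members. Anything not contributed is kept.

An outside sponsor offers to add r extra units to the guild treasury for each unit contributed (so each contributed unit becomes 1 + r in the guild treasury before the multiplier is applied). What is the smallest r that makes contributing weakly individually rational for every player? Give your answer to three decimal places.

With matching at rate r, one contributed unit becomes (1 + r) in the guild treasury and returns 2.9 × (1 + r) / 6 to the contributor.
Setting this equal to 1: 1 + r = 6/2.9 = 2.0690.
So the minimum matching rate is r = 2.0690 − 1 = 1.069.

1.069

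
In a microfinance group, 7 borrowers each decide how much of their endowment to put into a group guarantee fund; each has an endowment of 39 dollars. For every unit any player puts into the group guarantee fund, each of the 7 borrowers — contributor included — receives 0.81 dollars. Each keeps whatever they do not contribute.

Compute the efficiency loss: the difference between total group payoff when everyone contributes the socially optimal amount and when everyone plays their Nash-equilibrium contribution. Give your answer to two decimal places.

The private return per contributed unit is 0.81 < 1, so contributing 0 is dominant for every player. At the Nash equilibrium everyone keeps their 39, and the group total is 7 × 39 = 273.
Each contributed unit returns 5.670 to the group as a whole (0.81 to each of 7 players), which exceeds 1, so the social optimum is full contribution: group total = 5.670 × 273 = 1547.91.
Efficiency loss = 1547.91 − 273 = 1274.91.

1274.91 dollars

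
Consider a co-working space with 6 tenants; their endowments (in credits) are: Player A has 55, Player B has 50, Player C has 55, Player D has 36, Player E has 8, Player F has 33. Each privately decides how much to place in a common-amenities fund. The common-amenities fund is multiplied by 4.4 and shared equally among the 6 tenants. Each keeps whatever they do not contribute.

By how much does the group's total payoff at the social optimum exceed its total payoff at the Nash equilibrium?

805.80 credits

The private return per contributed unit is 4.4/6 = 0.7333 < 1 for every player regardless of endowment, so the Nash equilibrium is zero contribution and the group total is Σ E_j = 55 + 50 + 55 + 36 + 8 + 33 = 237.
Each contributed unit returns 4.400 to the group, so the social optimum is full contribution by everyone: group total = 4.400 × 237 = 1042.80.
Efficiency loss = (4.400 − 1) × 237 = 805.80.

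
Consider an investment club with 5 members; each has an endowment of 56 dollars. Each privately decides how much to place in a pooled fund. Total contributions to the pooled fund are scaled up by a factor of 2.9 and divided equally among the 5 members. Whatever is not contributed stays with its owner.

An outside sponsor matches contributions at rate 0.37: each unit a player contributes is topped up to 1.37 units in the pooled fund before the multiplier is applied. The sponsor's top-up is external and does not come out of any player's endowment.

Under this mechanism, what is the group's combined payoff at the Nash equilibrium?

280.00 dollars

Even with the mechanism, each unit contributed returns only 2.9 × 1.37 / 5 = 0.7946 per unit of net cost, so contributing nothing is still dominant.
Everyone keeps their endowment and the group total is 5 × 56 = 280.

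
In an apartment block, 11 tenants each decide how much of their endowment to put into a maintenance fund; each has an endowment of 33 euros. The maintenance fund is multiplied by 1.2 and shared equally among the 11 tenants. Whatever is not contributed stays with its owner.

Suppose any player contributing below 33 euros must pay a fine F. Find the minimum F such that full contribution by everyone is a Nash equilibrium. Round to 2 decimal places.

Given the others contribute fully, the best deviation is to contribute 0 (any partial contribution still incurs the fine and gives up units whose private return 0.1091 is below 1).
Deviating from 33 to 0 saves 33 euros but forfeits the deviator's share of the drop in the maintenance fund: 1.2/11 × 33 = 3.60.
So the deviation gain is 33 − 3.60 = 29.40, and the fine must be at least 29.40 euros to wipe it out.

29.40 euros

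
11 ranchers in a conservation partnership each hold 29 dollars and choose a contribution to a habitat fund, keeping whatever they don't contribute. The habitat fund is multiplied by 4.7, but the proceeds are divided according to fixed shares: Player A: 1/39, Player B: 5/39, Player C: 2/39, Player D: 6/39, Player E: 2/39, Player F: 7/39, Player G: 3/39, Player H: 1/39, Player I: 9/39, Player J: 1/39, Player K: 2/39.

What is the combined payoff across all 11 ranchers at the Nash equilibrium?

For player j, contributing a unit is worthwhile iff 4.7 × (j's share) ≥ 1, i.e. iff j's share is at least 0.2128.
Only Player I (9/39) clears that bar, contributing 29; the remaining 10 contribute 0. Total contributed: 29.
The habitat fund pays out 4.7 × 29 = 136.30 in total (split across the unequal shares, but the aggregate is all that matters for the group sum).
The 10 free-riders keep 29 each, adding 290. Group total = 290 + 136.30 = 426.30.

426.30 dollars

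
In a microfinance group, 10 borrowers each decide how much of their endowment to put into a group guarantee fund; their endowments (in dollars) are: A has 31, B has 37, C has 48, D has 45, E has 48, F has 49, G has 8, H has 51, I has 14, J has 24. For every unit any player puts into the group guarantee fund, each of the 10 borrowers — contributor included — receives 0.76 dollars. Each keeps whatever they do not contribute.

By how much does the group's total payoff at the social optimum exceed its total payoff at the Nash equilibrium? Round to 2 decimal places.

The private return per contributed unit is 0.76 < 1 for everyone, so the Nash equilibrium is zero contribution and the group total is Σ E_j = 31 + 37 + 48 + 45 + 48 + 49 + 8 + 51 + 14 + 24 = 355.
Each contributed unit returns 7.600 to the group, so the social optimum is full contribution by everyone: group total = 7.600 × 355 = 2698.00.
Efficiency loss = (7.600 − 1) × 355 = 2343.00.

2343.00 dollars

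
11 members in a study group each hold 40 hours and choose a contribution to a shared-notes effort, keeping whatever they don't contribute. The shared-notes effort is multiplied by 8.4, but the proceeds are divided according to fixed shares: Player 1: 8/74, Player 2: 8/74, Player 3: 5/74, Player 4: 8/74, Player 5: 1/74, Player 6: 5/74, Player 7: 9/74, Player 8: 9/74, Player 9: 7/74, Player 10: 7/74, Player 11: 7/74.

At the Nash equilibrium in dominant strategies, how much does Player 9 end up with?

103.57 hours

A player with share s gets back 8.4·s per unit contributed, so full contribution is dominant for anyone with s > 1/8.4 = 0.1190 and zero contribution is dominant for anyone below.
The shares above 0.1190 belong to Player 7 and Player 8, contributing 40 each; the remaining 9 contribute 0. Total contributed: 80.
Player 9 keeps 40 and receives 8.4 × 80 × 7/74 = 63.57 from the shared-notes effort, for a payoff of 103.57.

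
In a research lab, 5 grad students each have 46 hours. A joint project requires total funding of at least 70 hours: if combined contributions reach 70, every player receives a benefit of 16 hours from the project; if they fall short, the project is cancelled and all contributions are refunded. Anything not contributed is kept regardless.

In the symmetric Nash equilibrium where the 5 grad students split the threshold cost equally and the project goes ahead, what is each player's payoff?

48 hours

Equal share of the threshold: 70/5 = 14.
At this profile no one gains by cutting their contribution: any cut drops the total below 70, the project is cancelled, contributions are refunded, and the deviator ends with 46, which is less than 46 − 14 + 16 = 48. Contributing more than 14 just wastes the excess. So contributing exactly 14 is a best response.
Each player's payoff: 46 − 14 + 16 = 48.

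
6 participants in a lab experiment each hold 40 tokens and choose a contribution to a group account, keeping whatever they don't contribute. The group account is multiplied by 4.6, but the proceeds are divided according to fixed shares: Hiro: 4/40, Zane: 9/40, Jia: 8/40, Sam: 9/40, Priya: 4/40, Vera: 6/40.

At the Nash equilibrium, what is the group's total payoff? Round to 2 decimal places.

For player j, contributing a unit is worthwhile iff 4.6 × (j's share) ≥ 1, i.e. iff j's share is at least 0.2174.
Zane and Sam clear that bar, contributing 40 each; the remaining 4 contribute 0. Total contributed: 80.
The group account pays out 4.6 × 80 = 368.00 in total (split across the unequal shares, but the aggregate is all that matters for the group sum).
The 4 free-riders keep 40 each, adding 160. Group total = 160 + 368.00 = 528.00.

528.00 tokens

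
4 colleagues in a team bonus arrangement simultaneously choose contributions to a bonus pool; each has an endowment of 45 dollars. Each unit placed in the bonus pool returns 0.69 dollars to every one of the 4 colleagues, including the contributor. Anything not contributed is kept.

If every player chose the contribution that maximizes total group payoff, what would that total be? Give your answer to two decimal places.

496.80 dollars

Each contributed unit returns 2.760 to the group as a whole (0.69 to each of 4 players), which exceeds 1, so the social optimum is full contribution: group total = 2.760 × 180 = 496.80.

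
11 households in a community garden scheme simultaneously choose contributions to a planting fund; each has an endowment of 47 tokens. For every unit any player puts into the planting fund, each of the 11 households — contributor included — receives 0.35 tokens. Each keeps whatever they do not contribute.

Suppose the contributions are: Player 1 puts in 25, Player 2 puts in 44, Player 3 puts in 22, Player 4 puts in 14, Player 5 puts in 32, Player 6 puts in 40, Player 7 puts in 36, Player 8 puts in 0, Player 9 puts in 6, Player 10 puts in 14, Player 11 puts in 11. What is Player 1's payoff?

Total contributed: 25 + 44 + 22 + 14 + 32 + 40 + 36 + 0 + 6 + 14 + 11 = 244.
Each receives 0.35 × 244 = 85.40 from the planting fund.
Player 1 keeps 47 − 25 = 22, so Player 1's payoff is 22 + 85.40 = 107.40.

107.40 tokens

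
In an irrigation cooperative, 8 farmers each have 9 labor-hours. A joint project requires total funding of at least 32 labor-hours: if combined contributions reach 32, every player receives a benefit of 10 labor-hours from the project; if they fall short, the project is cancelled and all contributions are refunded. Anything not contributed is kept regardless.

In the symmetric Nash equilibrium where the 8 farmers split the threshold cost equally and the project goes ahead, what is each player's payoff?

Equal share of the threshold: 32/8 = 4.
At this profile no one gains by cutting their contribution: any cut drops the total below 32, the project is cancelled, contributions are refunded, and the deviator ends with 9, which is less than 9 − 4 + 10 = 15. Contributing more than 4 just wastes the excess. So contributing exactly 4 is a best response.
Each player's payoff: 9 − 4 + 10 = 15.

15 labor-hours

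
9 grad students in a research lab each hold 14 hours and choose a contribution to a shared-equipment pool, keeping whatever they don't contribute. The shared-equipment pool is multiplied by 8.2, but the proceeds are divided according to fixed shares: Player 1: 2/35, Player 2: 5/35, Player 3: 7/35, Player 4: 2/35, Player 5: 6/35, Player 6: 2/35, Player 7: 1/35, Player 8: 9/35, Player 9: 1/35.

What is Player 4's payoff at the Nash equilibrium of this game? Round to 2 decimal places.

40.24 hours

A player with share s gets back 8.2·s per unit contributed, so full contribution is dominant for anyone with s > 1/8.2 = 0.1220 and zero contribution is dominant for anyone below.
Player 2, Player 3, Player 5 and Player 8 clear that bar, contributing 14 each; the remaining 5 contribute 0. Total contributed: 56.
Player 4 keeps 14 and receives 8.2 × 56 × 2/35 = 26.24 from the shared-equipment pool, for a payoff of 40.24.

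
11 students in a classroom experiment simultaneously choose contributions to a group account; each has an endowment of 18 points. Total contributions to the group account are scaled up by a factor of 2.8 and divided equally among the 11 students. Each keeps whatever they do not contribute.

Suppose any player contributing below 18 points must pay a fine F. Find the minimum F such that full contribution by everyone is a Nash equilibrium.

Given the others contribute fully, the best deviation is to contribute 0 (any partial contribution still incurs the fine and gives up units whose private return 0.2545 is below 1).
Deviating from 18 to 0 saves 18 points but forfeits the deviator's share of the drop in the group account: 2.8/11 × 18 = 4.58.
So the deviation gain is 18 − 4.58 = 13.42, and the fine must be at least 13.42 points to wipe it out.

13.42 points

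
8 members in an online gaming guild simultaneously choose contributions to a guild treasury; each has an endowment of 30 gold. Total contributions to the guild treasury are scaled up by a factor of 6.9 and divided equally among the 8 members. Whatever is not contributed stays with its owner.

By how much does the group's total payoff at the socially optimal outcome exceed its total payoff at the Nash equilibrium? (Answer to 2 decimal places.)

Each contributed unit returns 6.9/8 = 0.8625 to its contributor — below 1 — so contributing 0 is dominant for every player. At the Nash equilibrium everyone keeps their 30, and the group total is 8 × 30 = 240.
Each contributed unit returns 6.900 to the group as a whole (0.8625 to each of 8 players), which exceeds 1, so the social optimum is full contribution: group total = 6.900 × 240 = 1656.00.
Efficiency loss = 1656.00 − 240 = 1416.00.

1416.00 gold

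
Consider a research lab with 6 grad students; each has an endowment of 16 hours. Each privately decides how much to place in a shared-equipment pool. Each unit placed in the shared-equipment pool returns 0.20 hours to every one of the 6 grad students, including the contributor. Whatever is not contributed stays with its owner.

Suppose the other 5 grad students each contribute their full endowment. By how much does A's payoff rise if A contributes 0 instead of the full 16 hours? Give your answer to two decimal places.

Switching from a contribution of 16 to 0 lets A keep an extra 16 hours, but lowers the shared-equipment pool by 16, which costs A their own share of that drop: 0.20 × 16 = 3.20.
Net gain = 16 − 3.20 = 12.80. The private return per contributed unit (0.20) is below 1, so free-riding is indeed the best response regardless of what the others do.

12.80 hours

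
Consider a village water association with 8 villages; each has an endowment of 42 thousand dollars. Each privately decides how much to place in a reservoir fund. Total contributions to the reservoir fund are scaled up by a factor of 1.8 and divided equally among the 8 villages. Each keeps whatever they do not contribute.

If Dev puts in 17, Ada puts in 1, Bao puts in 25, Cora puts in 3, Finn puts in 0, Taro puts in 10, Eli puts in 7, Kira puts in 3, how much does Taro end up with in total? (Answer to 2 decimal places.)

46.85 thousand dollars

Total contributed: 17 + 1 + 25 + 3 + 0 + 10 + 7 + 3 = 66.
Each receives 1.8 × 66 / 8 = 14.85 from the reservoir fund.
Taro keeps 42 − 10 = 32, so Taro's payoff is 32 + 14.85 = 46.85.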